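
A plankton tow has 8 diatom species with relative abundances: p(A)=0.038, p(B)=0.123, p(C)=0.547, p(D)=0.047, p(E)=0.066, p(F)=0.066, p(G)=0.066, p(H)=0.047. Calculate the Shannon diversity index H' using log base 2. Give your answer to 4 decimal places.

Each pᵢ log₂ pᵢ term (working shown to 6 dp, full precision carried): 0.038×(-4.717857)=-0.179279, 0.123×(-3.023270)=-0.371862, 0.547×(-0.870387)=-0.476102, 0.047×(-4.411195)=-0.207326, 0.066×(-3.921390)=-0.258812, 0.066×(-3.921390)=-0.258812, 0.066×(-3.921390)=-0.258812, 0.047×(-4.411195)=-0.207326.
Sum = -2.218330, so H' = 2.2183.

2.2183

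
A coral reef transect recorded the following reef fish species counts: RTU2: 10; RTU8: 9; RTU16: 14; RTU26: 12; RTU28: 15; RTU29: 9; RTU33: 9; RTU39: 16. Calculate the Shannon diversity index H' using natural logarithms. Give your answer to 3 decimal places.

Total N = 10+9+14+12+15+9+9+16 = 94, so the proportions are 0.10638, 0.09574, 0.14894, 0.12766, 0.15957, 0.09574, 0.09574, 0.17021 (working shown to 5 dp, full precision carried).
Each pᵢ ln pᵢ term: 0.10638×(-2.24071)=-0.23837, 0.09574×(-2.34607)=-0.22462, 0.14894×(-1.90424)=-0.28361, 0.12766×(-2.05839)=-0.26277, 0.15957×(-1.83524)=-0.29286, 0.09574×(-2.34607)=-0.22462, 0.09574×(-2.34607)=-0.22462, 0.17021×(-1.77071)=-0.30140.
Sum = -2.05288, so H' = 2.053.

2.053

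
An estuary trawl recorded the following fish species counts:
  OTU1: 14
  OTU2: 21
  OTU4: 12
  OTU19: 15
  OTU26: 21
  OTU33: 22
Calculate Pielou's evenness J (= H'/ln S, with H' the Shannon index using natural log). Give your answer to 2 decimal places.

Total N = 14+21+12+15+21+22 = 105, so the proportions are 0.1333, 0.2, 0.1143, 0.1429, 0.2, 0.2095 (working shown to 4 dp, full precision carried).
H' = −Σ pᵢ ln pᵢ = −((-0.2687) + (-0.3219) + (-0.2479) + (-0.2780) + (-0.3219) + (-0.3275)) = 1.7658.
With S = 6 species, ln S = 1.7918, so J = 1.7658/1.7918 = 0.9855, i.e. 0.99 to 2 decimal places.

0.99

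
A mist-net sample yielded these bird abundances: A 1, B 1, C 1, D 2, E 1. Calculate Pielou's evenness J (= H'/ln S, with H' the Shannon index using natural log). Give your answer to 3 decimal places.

Total N = 1+1+1+2+1 = 6, so the proportions are 0.16667, 0.16667, 0.16667, 0.33333, 0.16667 (working shown to 5 dp, full precision carried).
H' = −Σ pᵢ ln pᵢ = −((-0.29863) + (-0.29863) + (-0.29863) + (-0.36620) + (-0.29863)) = 1.56071.
With S = 5 species, ln S = 1.60944, so J = 1.56071/1.60944 = 0.96972, i.e. 0.970 to 3 decimal places.

0.970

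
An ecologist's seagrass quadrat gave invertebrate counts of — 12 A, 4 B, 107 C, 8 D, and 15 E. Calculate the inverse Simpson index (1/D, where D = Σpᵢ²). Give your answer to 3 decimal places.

Total N = 12+4+107+8+15 = 146, so the proportions are 0.082192, 0.027397, 0.732877, 0.054795, 0.10274 (working shown to 6 dp, full precision carried).
D = 0.082192² + 0.027397² + 0.732877² + 0.054795² + 0.10274² = 0.006755 + 0.000751 + 0.537108 + 0.003002 + 0.010555 = 0.558172.
So 1/D = 1.79156, i.e. 1.792 to 3 decimal places.

1.792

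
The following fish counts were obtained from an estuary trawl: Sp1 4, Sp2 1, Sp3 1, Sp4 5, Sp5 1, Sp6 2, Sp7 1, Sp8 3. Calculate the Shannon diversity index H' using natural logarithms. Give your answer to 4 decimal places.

Total N = 4+1+1+5+1+2+1+3 = 18, so the proportions are 0.222222, 0.055556, 0.055556, 0.277778, 0.055556, 0.111111, 0.055556, 0.166667 (working shown to 6 dp, full precision carried).
Each pᵢ ln pᵢ term: 0.222222×(-1.504077)=-0.334239, 0.055556×(-2.890372)=-0.160576, 0.055556×(-2.890372)=-0.160576, 0.277778×(-1.280934)=-0.355815, 0.055556×(-2.890372)=-0.160576, 0.111111×(-2.197225)=-0.244136, 0.055556×(-2.890372)=-0.160576, 0.166667×(-1.791759)=-0.298627.
Sum = -1.875122, so H' = 1.8751.

1.8751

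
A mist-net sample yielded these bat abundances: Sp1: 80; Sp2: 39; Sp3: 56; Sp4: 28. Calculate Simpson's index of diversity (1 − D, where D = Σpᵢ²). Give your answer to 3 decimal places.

0.713

Total N = 80+39+56+28 = 203, so the proportions are 0.39409, 0.19212, 0.27586, 0.13793 (working shown to 5 dp, full precision carried).
D = 0.39409² + 0.19212² + 0.27586² + 0.13793² = 0.15531 + 0.03691 + 0.07610 + 0.01902 = 0.28734.
So 1 − D = 0.71266, i.e. 0.713 to 3 decimal places.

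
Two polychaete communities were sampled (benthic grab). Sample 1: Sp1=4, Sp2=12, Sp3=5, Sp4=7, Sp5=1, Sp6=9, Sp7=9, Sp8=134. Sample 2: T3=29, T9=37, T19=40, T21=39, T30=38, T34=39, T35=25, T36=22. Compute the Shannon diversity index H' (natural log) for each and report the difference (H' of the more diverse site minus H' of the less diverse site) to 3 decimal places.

Sample 1: N=181, proportions 0.0221, 0.0663, 0.02762, 0.03867, 0.00552, 0.04972, 0.04972, 0.74033, giving H' = 1.03887 (working shown to 5 dp, full precision carried).
Sample 2: N=269, proportions 0.10781, 0.13755, 0.1487, 0.14498, 0.14126, 0.14498, 0.09294, 0.08178, giving H' = 2.05839.
Difference = |1.03887 − 2.05839| = 1.01952, i.e. 1.020 to 3 decimal places.

1.020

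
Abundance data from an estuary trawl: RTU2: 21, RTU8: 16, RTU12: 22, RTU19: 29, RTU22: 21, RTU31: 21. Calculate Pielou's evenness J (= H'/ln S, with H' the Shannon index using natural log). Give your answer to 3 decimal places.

0.992

Total N = 21+16+22+29+21+21 = 130, so the proportions are 0.16154, 0.12308, 0.16923, 0.22308, 0.16154, 0.16154 (working shown to 5 dp, full precision carried).
H' = −Σ pᵢ ln pᵢ = −((-0.29449) + (-0.25784) + (-0.30064) + (-0.33467) + (-0.29449) + (-0.29449)) = 1.77660.
With S = 6 species, ln S = 1.79176, so J = 1.77660/1.79176 = 0.99154, i.e. 0.992 to 3 decimal places.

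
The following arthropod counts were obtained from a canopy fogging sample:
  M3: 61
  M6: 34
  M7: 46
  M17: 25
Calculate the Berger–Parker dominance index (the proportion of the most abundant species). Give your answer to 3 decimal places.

0.367

Total N = 61+34+46+25 = 166, so the proportions are 0.36747, 0.20482, 0.27711, 0.1506 (working shown to 5 dp, full precision carried).
The largest proportion is 0.36747, i.e. d = 0.367 to 3 decimal places.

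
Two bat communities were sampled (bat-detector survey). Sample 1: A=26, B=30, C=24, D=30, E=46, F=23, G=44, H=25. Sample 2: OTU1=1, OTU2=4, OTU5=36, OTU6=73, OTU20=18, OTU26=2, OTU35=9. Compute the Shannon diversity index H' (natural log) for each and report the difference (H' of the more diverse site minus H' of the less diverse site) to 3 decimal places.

0.725

Sample 1: N=248, proportions 0.104839, 0.120968, 0.096774, 0.120968, 0.185484, 0.092742, 0.177419, 0.100806, giving H' = 2.044615 (working shown to 6 dp, full precision carried).
Sample 2: N=143, proportions 0.006993, 0.027972, 0.251748, 0.51049, 0.125874, 0.013986, 0.062937, giving H' = 1.319884.
Difference = |2.044615 − 1.319884| = 0.724731, i.e. 0.725 to 3 decimal places.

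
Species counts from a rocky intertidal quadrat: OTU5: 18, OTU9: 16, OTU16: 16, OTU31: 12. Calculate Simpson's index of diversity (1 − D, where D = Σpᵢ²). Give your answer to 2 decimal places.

0.75

Total N = 18+16+16+12 = 62, so the proportions are 0.2903, 0.2581, 0.2581, 0.1935 (working shown to 4 dp, full precision carried).
D = 0.2903² + 0.2581² + 0.2581² + 0.1935² = 0.0843 + 0.0666 + 0.0666 + 0.0375 = 0.2549.
So 1 − D = 0.7451, i.e. 0.75 to 2 decimal places.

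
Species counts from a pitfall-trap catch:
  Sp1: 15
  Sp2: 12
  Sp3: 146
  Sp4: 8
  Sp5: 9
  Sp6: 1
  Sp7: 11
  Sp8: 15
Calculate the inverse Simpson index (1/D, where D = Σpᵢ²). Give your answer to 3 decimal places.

2.123

Total N = 15+12+146+8+9+1+11+15 = 217, so the proportions are 0.069124, 0.0553, 0.672811, 0.036866, 0.041475, 0.004608, 0.050691, 0.069124 (working shown to 6 dp, full precision carried).
D = 0.069124² + 0.0553² + 0.672811² + 0.036866² + 0.041475² + 0.004608² + 0.050691² + 0.069124² = 0.004778 + 0.003058 + 0.452675 + 0.001359 + 0.001720 + 0.000021 + 0.002570 + 0.004778 = 0.470959.
So 1/D = 2.12333, i.e. 2.123 to 3 decimal places.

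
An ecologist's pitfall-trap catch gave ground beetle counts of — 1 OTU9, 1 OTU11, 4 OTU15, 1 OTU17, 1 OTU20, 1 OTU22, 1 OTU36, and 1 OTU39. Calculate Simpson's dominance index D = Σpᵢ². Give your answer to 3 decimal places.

0.190

Total N = 1+1+4+1+1+1+1+1 = 11, so the proportions are 0.09091, 0.09091, 0.36364, 0.09091, 0.09091, 0.09091, 0.09091, 0.09091 (working shown to 5 dp, full precision carried).
D = 0.09091² + 0.09091² + 0.36364² + 0.09091² + 0.09091² + 0.09091² + 0.09091² + 0.09091² = 0.00826 + 0.00826 + 0.13223 + 0.00826 + 0.00826 + 0.00826 + 0.00826 + 0.00826 = 0.19008.
To 3 decimal places, D = 0.190.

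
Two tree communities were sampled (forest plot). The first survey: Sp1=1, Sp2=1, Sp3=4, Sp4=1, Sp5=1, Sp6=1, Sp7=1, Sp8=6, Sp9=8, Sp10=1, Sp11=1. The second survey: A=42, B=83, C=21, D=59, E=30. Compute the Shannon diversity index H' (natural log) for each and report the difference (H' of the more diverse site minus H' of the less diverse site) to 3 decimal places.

The first survey: N=26, proportions 0.03846, 0.03846, 0.15385, 0.03846, 0.03846, 0.03846, 0.03846, 0.23077, 0.30769, 0.03846, 0.03846, giving H' = 1.99151 (working shown to 5 dp, full precision carried).
The second survey: N=235, proportions 0.17872, 0.35319, 0.08936, 0.25106, 0.12766, giving H' = 1.50090.
Difference = |1.99151 − 1.50090| = 0.49061, i.e. 0.491 to 3 decimal places.

0.491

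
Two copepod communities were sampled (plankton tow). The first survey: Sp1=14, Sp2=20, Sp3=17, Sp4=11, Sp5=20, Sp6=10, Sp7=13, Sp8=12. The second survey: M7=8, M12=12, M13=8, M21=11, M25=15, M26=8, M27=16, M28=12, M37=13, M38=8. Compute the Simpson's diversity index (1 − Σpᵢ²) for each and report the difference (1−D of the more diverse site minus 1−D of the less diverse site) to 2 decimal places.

The first survey: N=117, proportions 0.1197, 0.1709, 0.1453, 0.094, 0.1709, 0.0855, 0.1111, 0.1026, giving 1−D = 0.8671 (working shown to 4 dp, full precision carried).
The second survey: N=111, proportions 0.0721, 0.1081, 0.0721, 0.0991, 0.1351, 0.0721, 0.1441, 0.1081, 0.1171, 0.0721, giving 1−D = 0.8933.
Difference = |0.8671 − 0.8933| = 0.0262, i.e. 0.03 to 2 decimal places.

0.03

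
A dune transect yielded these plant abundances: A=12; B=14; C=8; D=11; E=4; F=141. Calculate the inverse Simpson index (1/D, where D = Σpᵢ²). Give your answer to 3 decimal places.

1.768

Total N = 12+14+8+11+4+141 = 190, so the proportions are 0.063158, 0.073684, 0.042105, 0.057895, 0.021053, 0.742105 (working shown to 6 dp, full precision carried).
D = 0.063158² + 0.073684² + 0.042105² + 0.057895² + 0.021053² + 0.742105² = 0.003989 + 0.005429 + 0.001773 + 0.003352 + 0.000443 + 0.550720 = 0.565706.
So 1/D = 1.76770, i.e. 1.768 to 3 decimal places.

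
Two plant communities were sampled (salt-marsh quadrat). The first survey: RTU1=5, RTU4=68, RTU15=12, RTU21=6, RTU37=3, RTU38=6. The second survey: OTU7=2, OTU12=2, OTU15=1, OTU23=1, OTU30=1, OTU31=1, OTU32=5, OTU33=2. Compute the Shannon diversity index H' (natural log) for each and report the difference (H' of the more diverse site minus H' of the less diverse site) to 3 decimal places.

0.785

The first survey: N=100, proportions 0.05, 0.68, 0.12, 0.06, 0.03, 0.06, giving H' = 1.10927 (working shown to 5 dp, full precision carried).
The second survey: N=15, proportions 0.13333, 0.13333, 0.06667, 0.06667, 0.06667, 0.06667, 0.33333, 0.13333, giving H' = 1.89431.
Difference = |1.10927 − 1.89431| = 0.78504, i.e. 0.785 to 3 decimal places.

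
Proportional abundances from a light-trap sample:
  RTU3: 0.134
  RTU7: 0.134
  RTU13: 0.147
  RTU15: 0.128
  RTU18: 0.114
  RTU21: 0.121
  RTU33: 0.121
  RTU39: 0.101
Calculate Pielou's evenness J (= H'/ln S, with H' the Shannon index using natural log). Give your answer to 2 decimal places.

1.00

H' = −Σ pᵢ ln pᵢ = −((-0.2693) + (-0.2693) + (-0.2818) + (-0.2631) + (-0.2476) + (-0.2555) + (-0.2555) + (-0.2316)) = 2.0738 (working shown to 4 dp, full precision carried).
With S = 8 species, ln S = 2.0794, so J = 2.0738/2.0794 = 0.9973, i.e. 1.00 to 2 decimal places.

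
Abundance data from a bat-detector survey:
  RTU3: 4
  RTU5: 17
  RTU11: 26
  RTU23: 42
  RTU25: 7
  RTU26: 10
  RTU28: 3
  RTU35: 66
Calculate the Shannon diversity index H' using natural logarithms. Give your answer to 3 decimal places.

Total N = 4+17+26+42+7+10+3+66 = 175, so the proportions are 0.02286, 0.09714, 0.14857, 0.24, 0.04, 0.05714, 0.01714, 0.37714 (working shown to 5 dp, full precision carried).
Each pᵢ ln pᵢ term: 0.02286×(-3.77849)=-0.08637, 0.09714×(-2.33157)=-0.22650, 0.14857×(-1.90669)=-0.28328, 0.24×(-1.42712)=-0.34251, 0.04×(-3.21888)=-0.12876, 0.05714×(-2.86220)=-0.16355, 0.01714×(-4.06617)=-0.06971, 0.37714×(-0.97513)=-0.36776.
Sum = -1.66843, so H' = 1.668.

1.668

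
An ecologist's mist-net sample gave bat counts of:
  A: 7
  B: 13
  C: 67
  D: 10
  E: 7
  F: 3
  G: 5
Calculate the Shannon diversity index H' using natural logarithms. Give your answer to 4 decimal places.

Total N = 7+13+67+10+7+3+5 = 112, so the proportions are 0.0625, 0.116071, 0.598214, 0.089286, 0.0625, 0.026786, 0.044643 (working shown to 6 dp, full precision carried).
Each pᵢ ln pᵢ term: 0.0625×(-2.772589)=-0.173287, 0.116071×(-2.153550)=-0.249966, 0.598214×(-0.513806)=-0.307366, 0.089286×(-2.415914)=-0.215707, 0.0625×(-2.772589)=-0.173287, 0.026786×(-3.619887)=-0.096961, 0.044643×(-3.109061)=-0.138797.
Sum = -1.355371, so H' = 1.3554.

1.3554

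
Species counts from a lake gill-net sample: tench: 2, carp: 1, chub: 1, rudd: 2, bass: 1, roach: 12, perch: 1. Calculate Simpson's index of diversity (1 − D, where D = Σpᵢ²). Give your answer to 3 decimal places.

Total N = 2+1+1+2+1+12+1 = 20, so the proportions are 0.1, 0.05, 0.05, 0.1, 0.05, 0.6, 0.05 (working shown to 5 dp, full precision carried).
D = 0.1² + 0.05² + 0.05² + 0.1² + 0.05² + 0.6² + 0.05² = 0.01000 + 0.00250 + 0.00250 + 0.01000 + 0.00250 + 0.36000 + 0.00250 = 0.39000.
So 1 − D = 0.61000, i.e. 0.610 to 3 decimal places.

0.610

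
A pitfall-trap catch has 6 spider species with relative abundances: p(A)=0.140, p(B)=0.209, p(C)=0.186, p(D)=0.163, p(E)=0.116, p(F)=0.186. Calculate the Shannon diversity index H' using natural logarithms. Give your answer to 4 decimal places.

1.7737

Each pᵢ ln pᵢ term (working shown to 6 dp, full precision carried): 0.14×(-1.966113)=-0.275256, 0.209×(-1.565421)=-0.327173, 0.186×(-1.682009)=-0.312854, 0.163×(-1.814005)=-0.295683, 0.116×(-2.154165)=-0.249883, 0.186×(-1.682009)=-0.312854.
Sum = -1.773702, so H' = 1.7737.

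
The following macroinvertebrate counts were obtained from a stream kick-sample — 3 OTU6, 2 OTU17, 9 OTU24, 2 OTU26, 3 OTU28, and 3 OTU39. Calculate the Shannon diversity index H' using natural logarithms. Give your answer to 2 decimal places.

Total N = 3+2+9+2+3+3 = 22, so the proportions are 0.1364, 0.0909, 0.4091, 0.0909, 0.1364, 0.1364 (working shown to 4 dp, full precision carried).
Each pᵢ ln pᵢ term: 0.1364×(-1.9924)=-0.2717, 0.0909×(-2.3979)=-0.2180, 0.4091×(-0.8938)=-0.3657, 0.0909×(-2.3979)=-0.2180, 0.1364×(-1.9924)=-0.2717, 0.1364×(-1.9924)=-0.2717.
Sum = -1.6167, so H' = 1.62.

1.62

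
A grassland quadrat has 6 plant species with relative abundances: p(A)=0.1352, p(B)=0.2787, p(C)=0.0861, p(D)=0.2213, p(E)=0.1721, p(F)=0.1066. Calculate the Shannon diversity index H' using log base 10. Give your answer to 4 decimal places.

0.7439

Each pᵢ log₁₀ pᵢ term (working shown to 6 dp, full precision carried): 0.1352×(-0.869023)=-0.117492, 0.2787×(-0.554863)=-0.154640, 0.0861×(-1.064997)=-0.091696, 0.2213×(-0.655019)=-0.144956, 0.1721×(-0.764219)=-0.131522, 0.1066×(-0.972243)=-0.103641.
Sum = -0.743947, so H' = 0.7439.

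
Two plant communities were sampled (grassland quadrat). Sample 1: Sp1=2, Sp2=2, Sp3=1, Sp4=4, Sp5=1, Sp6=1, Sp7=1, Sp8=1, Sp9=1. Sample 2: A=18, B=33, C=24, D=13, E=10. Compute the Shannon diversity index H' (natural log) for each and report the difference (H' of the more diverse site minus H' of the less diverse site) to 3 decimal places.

0.522

Sample 1: N=14, proportions 0.14286, 0.14286, 0.07143, 0.28571, 0.07143, 0.07143, 0.07143, 0.07143, 0.07143, giving H' = 2.04493 (working shown to 5 dp, full precision carried).
Sample 2: N=98, proportions 0.18367, 0.33673, 0.2449, 0.13265, 0.10204, giving H' = 1.52318.
Difference = |2.04493 − 1.52318| = 0.52175, i.e. 0.522 to 3 decimal places.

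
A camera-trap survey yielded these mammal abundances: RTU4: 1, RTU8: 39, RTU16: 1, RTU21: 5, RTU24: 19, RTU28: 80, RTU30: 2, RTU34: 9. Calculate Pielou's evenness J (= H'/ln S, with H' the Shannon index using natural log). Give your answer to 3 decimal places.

0.645

Total N = 1+39+1+5+19+80+2+9 = 156, so the proportions are 0.00641, 0.25, 0.00641, 0.03205, 0.12179, 0.51282, 0.01282, 0.05769 (working shown to 5 dp, full precision carried).
H' = −Σ pᵢ ln pᵢ = −((-0.03237) + (-0.34657) + (-0.03237) + (-0.11027) + (-0.25643) + (-0.34248) + (-0.05586) + (-0.16457)) = 1.34092.
With S = 8 species, ln S = 2.07944, so J = 1.34092/2.07944 = 0.64485, i.e. 0.645 to 3 decimal places.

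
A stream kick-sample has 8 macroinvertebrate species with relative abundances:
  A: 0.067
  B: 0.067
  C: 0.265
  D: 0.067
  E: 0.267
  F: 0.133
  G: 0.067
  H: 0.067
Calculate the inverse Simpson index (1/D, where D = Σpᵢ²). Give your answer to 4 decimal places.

D = 0.067² + 0.067² + 0.265² + 0.067² + 0.267² + 0.133² + 0.067² + 0.067² = 0.00448900 + 0.00448900 + 0.07022500 + 0.00448900 + 0.07128900 + 0.01768900 + 0.00448900 + 0.00448900 = 0.18164800 (working shown to 8 dp, full precision carried).
So 1/D = 5.505153, i.e. 5.5052 to 4 decimal places.

5.5052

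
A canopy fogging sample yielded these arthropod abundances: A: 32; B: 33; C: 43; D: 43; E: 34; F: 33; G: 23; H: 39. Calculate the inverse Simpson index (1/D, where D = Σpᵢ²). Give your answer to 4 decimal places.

Total N = 32+33+43+43+34+33+23+39 = 280, so the proportions are 0.11428571, 0.11785714, 0.15357143, 0.15357143, 0.12142857, 0.11785714, 0.08214286, 0.13928571 (working shown to 8 dp, full precision carried).
D = 0.11428571² + 0.11785714² + 0.15357143² + 0.15357143² + 0.12142857² + 0.11785714² + 0.08214286² + 0.13928571² = 0.01306122 + 0.01389031 + 0.02358418 + 0.02358418 + 0.01474490 + 0.01389031 + 0.00674745 + 0.01940051 = 0.12890306.
So 1/D = 7.757768, i.e. 7.7578 to 4 decimal places.

7.7578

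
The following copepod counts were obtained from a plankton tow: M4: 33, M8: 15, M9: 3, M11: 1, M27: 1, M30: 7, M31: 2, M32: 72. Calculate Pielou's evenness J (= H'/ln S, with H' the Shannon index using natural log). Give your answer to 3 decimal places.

Total N = 33+15+3+1+1+7+2+72 = 134, so the proportions are 0.24627, 0.11194, 0.02239, 0.00746, 0.00746, 0.05224, 0.01493, 0.53731 (working shown to 5 dp, full precision carried).
H' = −Σ pᵢ ln pᵢ = −((-0.34510) + (-0.24513) + (-0.08506) + (-0.03655) + (-0.03655) + (-0.15421) + (-0.06276) + (-0.33376)) = 1.29912.
With S = 8 species, ln S = 2.07944, so J = 1.29912/2.07944 = 0.62474, i.e. 0.625 to 3 decimal places.

0.625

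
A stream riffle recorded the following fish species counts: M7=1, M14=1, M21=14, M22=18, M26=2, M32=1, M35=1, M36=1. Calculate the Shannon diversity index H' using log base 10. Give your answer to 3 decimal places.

Total N = 1+1+14+18+2+1+1+1 = 39, so the proportions are 0.02564, 0.02564, 0.35897, 0.46154, 0.05128, 0.02564, 0.02564, 0.02564 (working shown to 5 dp, full precision carried).
Each pᵢ log₁₀ pᵢ term: 0.02564×(-1.59106)=-0.04080, 0.02564×(-1.59106)=-0.04080, 0.35897×(-0.44494)=-0.15972, 0.46154×(-0.33579)=-0.15498, 0.05128×(-1.29003)=-0.06616, 0.02564×(-1.59106)=-0.04080, 0.02564×(-1.59106)=-0.04080, 0.02564×(-1.59106)=-0.04080.
Sum = -0.58484, so H' = 0.585.

0.585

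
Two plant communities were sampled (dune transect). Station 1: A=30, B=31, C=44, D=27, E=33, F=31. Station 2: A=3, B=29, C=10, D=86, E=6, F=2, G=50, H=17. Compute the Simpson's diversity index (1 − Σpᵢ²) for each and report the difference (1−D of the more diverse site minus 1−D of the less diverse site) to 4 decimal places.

0.1000

Station 1: N=196, proportions 0.153061, 0.158163, 0.22449, 0.137755, 0.168367, 0.158163, giving 1−D = 0.828821 (working shown to 6 dp, full precision carried).
Station 2: N=203, proportions 0.014778, 0.142857, 0.049261, 0.423645, 0.029557, 0.009852, 0.246305, 0.083744, giving 1−D = 0.728821.
Difference = |0.828821 − 0.728821| = 0.100000, i.e. 0.1000 to 4 decimal places.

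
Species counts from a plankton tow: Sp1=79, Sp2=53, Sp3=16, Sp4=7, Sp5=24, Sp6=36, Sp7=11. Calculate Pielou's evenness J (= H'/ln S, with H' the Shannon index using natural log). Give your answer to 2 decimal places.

0.86

Total N = 79+53+16+7+24+36+11 = 226, so the proportions are 0.3496, 0.2345, 0.0708, 0.031, 0.1062, 0.1593, 0.0487 (working shown to 4 dp, full precision carried).
H' = −Σ pᵢ ln pᵢ = −((-0.3674) + (-0.3401) + (-0.1875) + (-0.1076) + (-0.2381) + (-0.2926) + (-0.1471)) = 1.6805.
With S = 7 species, ln S = 1.9459, so J = 1.6805/1.9459 = 0.8636, i.e. 0.86 to 2 decimal places.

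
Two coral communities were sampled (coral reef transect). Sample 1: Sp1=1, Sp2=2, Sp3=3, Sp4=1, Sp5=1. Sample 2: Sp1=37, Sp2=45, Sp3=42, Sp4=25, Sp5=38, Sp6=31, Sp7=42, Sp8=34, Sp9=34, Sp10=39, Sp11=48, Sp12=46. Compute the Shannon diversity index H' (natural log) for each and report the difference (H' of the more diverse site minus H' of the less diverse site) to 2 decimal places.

Sample 1: N=8, proportions 0.125, 0.25, 0.375, 0.125, 0.125, giving H' = 1.49418 (working shown to 5 dp, full precision carried).
Sample 2: N=461, proportions 0.08026, 0.09761, 0.09111, 0.05423, 0.08243, 0.06725, 0.09111, 0.07375, 0.07375, 0.0846, 0.10412, 0.09978, giving H' = 2.47043.
Difference = |1.49418 − 2.47043| = 0.97625, i.e. 0.98 to 2 decimal places.

0.98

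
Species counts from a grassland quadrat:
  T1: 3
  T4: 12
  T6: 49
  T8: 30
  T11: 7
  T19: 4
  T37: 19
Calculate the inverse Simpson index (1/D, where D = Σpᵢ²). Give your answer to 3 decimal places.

3.963

Total N = 3+12+49+30+7+4+19 = 124, so the proportions are 0.0241935, 0.0967742, 0.3951613, 0.2419355, 0.0564516, 0.0322581, 0.1532258 (working shown to 7 dp, full precision carried).
D = 0.0241935² + 0.0967742² + 0.3951613² + 0.2419355² + 0.0564516² + 0.0322581² + 0.1532258² = 0.0005853 + 0.0093652 + 0.1561524 + 0.0585328 + 0.0031868 + 0.0010406 + 0.0234781 = 0.2523413.
So 1/D = 3.96289, i.e. 3.963 to 3 decimal places.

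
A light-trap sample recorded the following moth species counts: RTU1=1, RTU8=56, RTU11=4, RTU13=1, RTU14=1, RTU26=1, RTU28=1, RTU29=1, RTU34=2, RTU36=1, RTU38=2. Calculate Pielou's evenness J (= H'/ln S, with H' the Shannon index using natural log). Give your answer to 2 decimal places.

0.40

Total N = 1+56+4+1+1+1+1+1+2+1+2 = 71, so the proportions are 0.0141, 0.7887, 0.0563, 0.0141, 0.0141, 0.0141, 0.0141, 0.0141, 0.0282, 0.0141, 0.0282 (working shown to 4 dp, full precision carried).
H' = −Σ pᵢ ln pᵢ = −((-0.0600) + (-0.1872) + (-0.1620) + (-0.0600) + (-0.0600) + (-0.0600) + (-0.0600) + (-0.0600) + (-0.1006) + (-0.0600) + (-0.1006)) = 0.9706.
With S = 11 species, ln S = 2.3979, so J = 0.9706/2.3979 = 0.4048, i.e. 0.40 to 2 decimal places.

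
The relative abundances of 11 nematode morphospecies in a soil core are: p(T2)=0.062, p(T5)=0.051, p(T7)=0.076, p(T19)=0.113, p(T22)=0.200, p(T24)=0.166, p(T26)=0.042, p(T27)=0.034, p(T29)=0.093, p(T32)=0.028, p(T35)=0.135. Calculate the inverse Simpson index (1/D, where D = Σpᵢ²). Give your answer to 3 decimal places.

D = 0.062² + 0.051² + 0.076² + 0.113² + 0.2² + 0.166² + 0.042² + 0.034² + 0.093² + 0.028² + 0.135² = 0.0038440 + 0.0026010 + 0.0057760 + 0.0127690 + 0.0400000 + 0.0275560 + 0.0017640 + 0.0011560 + 0.0086490 + 0.0007840 + 0.0182250 = 0.1231240 (working shown to 7 dp, full precision carried).
So 1/D = 8.12189, i.e. 8.122 to 3 decimal places.

8.122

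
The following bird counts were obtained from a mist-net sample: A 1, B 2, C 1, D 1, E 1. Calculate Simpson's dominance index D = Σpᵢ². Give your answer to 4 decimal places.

0.2222

Total N = 1+2+1+1+1 = 6, so the proportions are 0.166667, 0.333333, 0.166667, 0.166667, 0.166667 (working shown to 6 dp, full precision carried).
D = 0.166667² + 0.333333² + 0.166667² + 0.166667² + 0.166667² = 0.027778 + 0.111111 + 0.027778 + 0.027778 + 0.027778 = 0.222222.
To 4 decimal places, D = 0.2222.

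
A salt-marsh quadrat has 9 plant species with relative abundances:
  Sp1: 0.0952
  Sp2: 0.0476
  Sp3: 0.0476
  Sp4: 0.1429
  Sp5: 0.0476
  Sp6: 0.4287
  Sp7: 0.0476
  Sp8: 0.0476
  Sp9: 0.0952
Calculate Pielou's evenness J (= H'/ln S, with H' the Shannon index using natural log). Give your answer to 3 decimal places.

0.825

H' = −Σ pᵢ ln pᵢ = −((-0.22389) + (-0.14494) + (-0.14494) + (-0.27803) + (-0.14494) + (-0.36311) + (-0.14494) + (-0.14494) + (-0.22389)) = 1.81361 (working shown to 5 dp, full precision carried).
With S = 9 species, ln S = 2.19722, so J = 1.81361/2.19722 = 0.82541, i.e. 0.825 to 3 decimal places.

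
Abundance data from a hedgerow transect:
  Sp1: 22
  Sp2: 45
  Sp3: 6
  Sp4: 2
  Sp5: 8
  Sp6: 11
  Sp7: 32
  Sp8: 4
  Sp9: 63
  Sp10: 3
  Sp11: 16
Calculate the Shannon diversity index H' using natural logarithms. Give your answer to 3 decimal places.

1.962

Total N = 22+45+6+2+8+11+32+4+63+3+16 = 212, so the proportions are 0.10377, 0.21226, 0.0283, 0.00943, 0.03774, 0.05189, 0.15094, 0.01887, 0.29717, 0.01415, 0.07547 (working shown to 5 dp, full precision carried).
Each pᵢ ln pᵢ term: 0.10377×(-2.26554)=-0.23510, 0.21226×(-1.54992)=-0.32899, 0.0283×(-3.56483)=-0.10089, 0.00943×(-4.66344)=-0.04399, 0.03774×(-3.27714)=-0.12367, 0.05189×(-2.95869)=-0.15352, 0.15094×(-1.89085)=-0.28541, 0.01887×(-3.97029)=-0.07491, 0.29717×(-1.21345)=-0.36060, 0.01415×(-4.25797)=-0.06025, 0.07547×(-2.58400)=-0.19502.
Sum = -1.96236, so H' = 1.962.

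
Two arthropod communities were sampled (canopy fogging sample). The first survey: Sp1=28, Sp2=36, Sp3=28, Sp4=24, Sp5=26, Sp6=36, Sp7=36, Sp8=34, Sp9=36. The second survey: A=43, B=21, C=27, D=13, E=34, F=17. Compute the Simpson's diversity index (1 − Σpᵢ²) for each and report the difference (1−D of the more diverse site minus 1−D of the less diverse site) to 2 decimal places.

The first survey: N=284, proportions 0.09859, 0.12676, 0.09859, 0.08451, 0.09155, 0.12676, 0.12676, 0.11972, 0.12676, giving 1−D = 0.88643 (working shown to 5 dp, full precision carried).
The second survey: N=155, proportions 0.27742, 0.13548, 0.17419, 0.08387, 0.21935, 0.10968, giving 1−D = 0.80716.
Difference = |0.88643 − 0.80716| = 0.07927, i.e. 0.08 to 2 decimal places.

0.08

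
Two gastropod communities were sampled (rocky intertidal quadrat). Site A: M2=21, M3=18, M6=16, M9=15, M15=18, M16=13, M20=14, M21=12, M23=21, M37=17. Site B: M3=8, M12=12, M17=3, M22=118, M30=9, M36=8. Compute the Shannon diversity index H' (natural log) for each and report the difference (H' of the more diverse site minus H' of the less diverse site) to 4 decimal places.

Site A: N=165, proportions 0.127273, 0.109091, 0.09697, 0.090909, 0.109091, 0.078788, 0.084848, 0.072727, 0.127273, 0.10303, giving H' = 2.286672 (working shown to 6 dp, full precision carried).
Site B: N=158, proportions 0.050633, 0.075949, 0.018987, 0.746835, 0.056962, 0.050633, giving H' = 0.954357.
Difference = |2.286672 − 0.954357| = 1.332315, i.e. 1.3323 to 4 decimal places.

1.3323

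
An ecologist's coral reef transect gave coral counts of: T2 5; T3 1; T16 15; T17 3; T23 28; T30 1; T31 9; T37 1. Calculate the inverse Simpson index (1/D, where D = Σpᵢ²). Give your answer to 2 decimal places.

3.52

Total N = 5+1+15+3+28+1+9+1 = 63, so the proportions are 0.079365, 0.015873, 0.238095, 0.047619, 0.444444, 0.015873, 0.142857, 0.015873 (working shown to 6 dp, full precision carried).
D = 0.079365² + 0.015873² + 0.238095² + 0.047619² + 0.444444² + 0.015873² + 0.142857² + 0.015873² = 0.006299 + 0.000252 + 0.056689 + 0.002268 + 0.197531 + 0.000252 + 0.020408 + 0.000252 = 0.283951.
So 1/D = 3.5217, i.e. 3.52 to 2 decimal places.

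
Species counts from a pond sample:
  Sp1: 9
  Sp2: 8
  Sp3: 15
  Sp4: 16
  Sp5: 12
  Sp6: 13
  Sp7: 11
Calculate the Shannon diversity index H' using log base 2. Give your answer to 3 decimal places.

Total N = 9+8+15+16+12+13+11 = 84, so the proportions are 0.10714, 0.09524, 0.17857, 0.19048, 0.14286, 0.15476, 0.13095 (working shown to 5 dp, full precision carried).
Each pᵢ log₂ pᵢ term: 0.10714×(-3.22239)=-0.34526, 0.09524×(-3.39232)=-0.32308, 0.17857×(-2.48543)=-0.44383, 0.19048×(-2.39232)=-0.45568, 0.14286×(-2.80735)=-0.40105, 0.15476×(-2.69188)=-0.41660, 0.13095×(-2.93289)=-0.38407.
Sum = -2.76956, so H' = 2.770.

2.770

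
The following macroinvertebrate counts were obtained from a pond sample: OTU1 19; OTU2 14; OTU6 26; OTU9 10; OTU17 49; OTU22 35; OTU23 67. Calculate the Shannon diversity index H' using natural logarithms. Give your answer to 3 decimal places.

1.769

Total N = 19+14+26+10+49+35+67 = 220, so the proportions are 0.08636, 0.06364, 0.11818, 0.04545, 0.22273, 0.15909, 0.30455 (working shown to 5 dp, full precision carried).
Each pᵢ ln pᵢ term: 0.08636×(-2.44919)=-0.21152, 0.06364×(-2.75457)=-0.17529, 0.11818×(-2.13553)=-0.25238, 0.04545×(-3.09104)=-0.14050, 0.22273×(-1.50181)=-0.33449, 0.15909×(-1.83828)=-0.29245, 0.30455×(-1.18893)=-0.36208.
Sum = -1.76873, so H' = 1.769.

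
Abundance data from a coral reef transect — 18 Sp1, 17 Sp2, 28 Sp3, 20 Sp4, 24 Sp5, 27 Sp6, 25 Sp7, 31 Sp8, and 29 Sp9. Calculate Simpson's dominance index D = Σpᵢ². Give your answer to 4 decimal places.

0.1153

Total N = 18+17+28+20+24+27+25+31+29 = 219, so the proportions are 0.082192, 0.077626, 0.127854, 0.091324, 0.109589, 0.123288, 0.114155, 0.141553, 0.13242 (working shown to 6 dp, full precision carried).
D = 0.082192² + 0.077626² + 0.127854² + 0.091324² + 0.109589² + 0.123288² + 0.114155² + 0.141553² + 0.13242² = 0.006755 + 0.006026 + 0.016347 + 0.008340 + 0.012010 + 0.015200 + 0.013031 + 0.020037 + 0.017535 = 0.115281.
To 4 decimal places, D = 0.1153.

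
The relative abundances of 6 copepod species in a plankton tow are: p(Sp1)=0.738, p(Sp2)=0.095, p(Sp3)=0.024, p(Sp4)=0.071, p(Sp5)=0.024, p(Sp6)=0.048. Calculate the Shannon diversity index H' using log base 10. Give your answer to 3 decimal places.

0.417

Each pᵢ log₁₀ pᵢ term (working shown to 5 dp, full precision carried): 0.738×(-0.13194)=-0.09737, 0.095×(-1.02228)=-0.09712, 0.024×(-1.61979)=-0.03887, 0.071×(-1.14874)=-0.08156, 0.024×(-1.61979)=-0.03887, 0.048×(-1.31876)=-0.06330.
Sum = -0.41710, so H' = 0.417.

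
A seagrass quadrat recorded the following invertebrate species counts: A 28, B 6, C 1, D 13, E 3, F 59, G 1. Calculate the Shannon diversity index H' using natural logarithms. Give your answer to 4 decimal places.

Total N = 28+6+1+13+3+59+1 = 111, so the proportions are 0.252252, 0.054054, 0.009009, 0.117117, 0.027027, 0.531532, 0.009009 (working shown to 6 dp, full precision carried).
Each pᵢ ln pᵢ term: 0.252252×(-1.377326)=-0.347434, 0.054054×(-2.917771)=-0.157717, 0.009009×(-4.709530)=-0.042428, 0.117117×(-2.144581)=-0.251167, 0.027027×(-3.610918)=-0.097592, 0.531532×(-0.631993)=-0.335924, 0.009009×(-4.709530)=-0.042428.
Sum = -1.274691, so H' = 1.2747.

1.2747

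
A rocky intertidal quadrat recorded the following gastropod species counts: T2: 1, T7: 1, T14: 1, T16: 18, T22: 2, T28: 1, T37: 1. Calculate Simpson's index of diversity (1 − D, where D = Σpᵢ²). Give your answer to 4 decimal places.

0.4672

Total N = 1+1+1+18+2+1+1 = 25, so the proportions are 0.04, 0.04, 0.04, 0.72, 0.08, 0.04, 0.04 (working shown to 6 dp, full precision carried).
D = 0.04² + 0.04² + 0.04² + 0.72² + 0.08² + 0.04² + 0.04² = 0.001600 + 0.001600 + 0.001600 + 0.518400 + 0.006400 + 0.001600 + 0.001600 = 0.532800.
So 1 − D = 0.467200, i.e. 0.4672 to 4 decimal places.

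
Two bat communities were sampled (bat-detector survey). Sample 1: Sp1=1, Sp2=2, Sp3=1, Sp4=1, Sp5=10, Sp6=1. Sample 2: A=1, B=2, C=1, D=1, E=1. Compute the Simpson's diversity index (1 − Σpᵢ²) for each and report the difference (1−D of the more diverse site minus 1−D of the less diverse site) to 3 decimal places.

0.200

Sample 1: N=16, proportions 0.0625, 0.125, 0.0625, 0.0625, 0.625, 0.0625, giving 1−D = 0.578125 (working shown to 6 dp, full precision carried).
Sample 2: N=6, proportions 0.166667, 0.333333, 0.166667, 0.166667, 0.166667, giving 1−D = 0.777778.
Difference = |0.578125 − 0.777778| = 0.199653, i.e. 0.200 to 3 decimal places.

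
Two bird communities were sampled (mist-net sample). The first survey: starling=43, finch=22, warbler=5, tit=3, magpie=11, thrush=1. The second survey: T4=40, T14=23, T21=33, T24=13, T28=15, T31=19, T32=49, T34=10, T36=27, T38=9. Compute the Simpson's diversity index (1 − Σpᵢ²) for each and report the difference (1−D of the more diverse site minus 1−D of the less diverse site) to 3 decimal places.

0.216

The first survey: N=85, proportions 0.50588, 0.25882, 0.05882, 0.03529, 0.12941, 0.01176, giving 1−D = 0.65550 (working shown to 5 dp, full precision carried).
The second survey: N=238, proportions 0.16807, 0.09664, 0.13866, 0.05462, 0.06303, 0.07983, 0.20588, 0.04202, 0.11345, 0.03782, giving 1−D = 0.87141.
Difference = |0.65550 − 0.87141| = 0.21591, i.e. 0.216 to 3 decimal places.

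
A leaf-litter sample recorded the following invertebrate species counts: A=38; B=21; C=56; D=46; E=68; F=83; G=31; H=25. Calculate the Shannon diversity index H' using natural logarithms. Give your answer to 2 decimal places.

1.98

Total N = 38+21+56+46+68+83+31+25 = 368, so the proportions are 0.1033, 0.0571, 0.1522, 0.125, 0.1848, 0.2255, 0.0842, 0.0679 (working shown to 4 dp, full precision carried).
Each pᵢ ln pᵢ term: 0.1033×(-2.2705)=-0.2345, 0.0571×(-2.8636)=-0.1634, 0.1522×(-1.8827)=-0.2865, 0.125×(-2.0794)=-0.2599, 0.1848×(-1.6886)=-0.3120, 0.2255×(-1.4892)=-0.3359, 0.0842×(-2.4741)=-0.2084, 0.0679×(-2.6892)=-0.1827.
Sum = -1.9833, so H' = 1.98.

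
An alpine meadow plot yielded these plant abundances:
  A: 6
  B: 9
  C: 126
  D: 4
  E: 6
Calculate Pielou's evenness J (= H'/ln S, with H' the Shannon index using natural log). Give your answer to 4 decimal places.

Total N = 6+9+126+4+6 = 151, so the proportions are 0.039735, 0.059603, 0.834437, 0.02649, 0.039735 (working shown to 6 dp, full precision carried).
H' = −Σ pᵢ ln pᵢ = −((-0.128166) + (-0.168083) + (-0.151031) + (-0.096185) + (-0.128166)) = 0.671632.
With S = 5 species, ln S = 1.609438, so J = 0.671632/1.609438 = 0.417308, i.e. 0.4173 to 4 decimal places.

0.4173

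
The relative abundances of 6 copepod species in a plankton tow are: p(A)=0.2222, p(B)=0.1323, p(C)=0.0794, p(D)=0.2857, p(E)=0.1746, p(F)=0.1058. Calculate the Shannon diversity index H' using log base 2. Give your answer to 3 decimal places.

2.457

Each pᵢ log₂ pᵢ term (working shown to 5 dp, full precision carried): 0.2222×(-2.17007)=-0.48219, 0.1323×(-2.91812)=-0.38607, 0.0794×(-3.65472)=-0.29018, 0.2857×(-1.80743)=-0.51638, 0.1746×(-2.51787)=-0.43962, 0.1058×(-3.24059)=-0.34285.
Sum = -2.45730, so H' = 2.457.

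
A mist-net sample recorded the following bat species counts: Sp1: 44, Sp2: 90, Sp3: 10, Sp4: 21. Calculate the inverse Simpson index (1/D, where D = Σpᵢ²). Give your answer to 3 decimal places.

Total N = 44+90+10+21 = 165, so the proportions are 0.266667, 0.545455, 0.060606, 0.127273 (working shown to 6 dp, full precision carried).
D = 0.266667² + 0.545455² + 0.060606² + 0.127273² = 0.071111 + 0.297521 + 0.003673 + 0.016198 = 0.388503.
So 1/D = 2.57398, i.e. 2.574 to 3 decimal places.

2.574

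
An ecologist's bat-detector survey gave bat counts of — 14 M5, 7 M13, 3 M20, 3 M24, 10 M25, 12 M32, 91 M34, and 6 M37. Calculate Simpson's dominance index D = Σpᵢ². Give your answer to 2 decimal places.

Total N = 14+7+3+3+10+12+91+6 = 146, so the proportions are 0.0959, 0.0479, 0.0205, 0.0205, 0.0685, 0.0822, 0.6233, 0.0411 (working shown to 4 dp, full precision carried).
D = 0.0959² + 0.0479² + 0.0205² + 0.0205² + 0.0685² + 0.0822² + 0.6233² + 0.0411² = 0.0092 + 0.0023 + 0.0004 + 0.0004 + 0.0047 + 0.0068 + 0.3885 + 0.0017 = 0.4140.
To 2 decimal places, D = 0.41.

0.41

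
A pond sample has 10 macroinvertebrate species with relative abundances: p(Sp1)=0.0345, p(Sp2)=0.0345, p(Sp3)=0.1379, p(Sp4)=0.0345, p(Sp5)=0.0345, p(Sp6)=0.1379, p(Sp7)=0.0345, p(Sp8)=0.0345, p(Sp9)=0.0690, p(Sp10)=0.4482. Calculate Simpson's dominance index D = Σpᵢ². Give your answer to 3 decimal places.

0.251

D = 0.0345² + 0.0345² + 0.1379² + 0.0345² + 0.0345² + 0.1379² + 0.0345² + 0.0345² + 0.069² + 0.4482² = 0.00119 + 0.00119 + 0.01902 + 0.00119 + 0.00119 + 0.01902 + 0.00119 + 0.00119 + 0.00476 + 0.20088 = 0.25082 (working shown to 5 dp, full precision carried).
To 3 decimal places, D = 0.251.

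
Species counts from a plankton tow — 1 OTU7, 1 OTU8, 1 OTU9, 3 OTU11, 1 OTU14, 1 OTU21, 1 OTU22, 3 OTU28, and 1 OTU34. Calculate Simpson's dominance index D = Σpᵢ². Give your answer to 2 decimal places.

Total N = 1+1+1+3+1+1+1+3+1 = 13, so the proportions are 0.0769, 0.0769, 0.0769, 0.2308, 0.0769, 0.0769, 0.0769, 0.2308, 0.0769 (working shown to 4 dp, full precision carried).
D = 0.0769² + 0.0769² + 0.0769² + 0.2308² + 0.0769² + 0.0769² + 0.0769² + 0.2308² + 0.0769² = 0.0059 + 0.0059 + 0.0059 + 0.0533 + 0.0059 + 0.0059 + 0.0059 + 0.0533 + 0.0059 = 0.1479.
To 2 decimal places, D = 0.15.

0.15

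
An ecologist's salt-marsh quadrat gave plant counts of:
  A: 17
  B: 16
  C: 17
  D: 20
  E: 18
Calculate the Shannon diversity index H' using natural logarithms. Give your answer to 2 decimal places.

Total N = 17+16+17+20+18 = 88, so the proportions are 0.1932, 0.1818, 0.1932, 0.2273, 0.2045 (working shown to 4 dp, full precision carried).
Each pᵢ ln pᵢ term: 0.1932×(-1.6441)=-0.3176, 0.1818×(-1.7047)=-0.3100, 0.1932×(-1.6441)=-0.3176, 0.2273×(-1.4816)=-0.3367, 0.2045×(-1.5870)=-0.3246.
Sum = -1.6065, so H' = 1.61.

1.61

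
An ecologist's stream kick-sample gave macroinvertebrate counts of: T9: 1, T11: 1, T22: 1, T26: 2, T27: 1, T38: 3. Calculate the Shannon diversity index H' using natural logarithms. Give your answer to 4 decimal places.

1.6770

Total N = 1+1+1+2+1+3 = 9, so the proportions are 0.111111, 0.111111, 0.111111, 0.222222, 0.111111, 0.333333 (working shown to 6 dp, full precision carried).
Each pᵢ ln pᵢ term: 0.111111×(-2.197225)=-0.244136, 0.111111×(-2.197225)=-0.244136, 0.111111×(-2.197225)=-0.244136, 0.222222×(-1.504077)=-0.334239, 0.111111×(-2.197225)=-0.244136, 0.333333×(-1.098612)=-0.366204.
Sum = -1.676988, so H' = 1.6770.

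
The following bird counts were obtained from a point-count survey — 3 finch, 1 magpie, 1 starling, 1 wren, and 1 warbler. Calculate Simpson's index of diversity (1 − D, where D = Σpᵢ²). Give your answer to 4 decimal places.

0.7347

Total N = 3+1+1+1+1 = 7, so the proportions are 0.428571, 0.142857, 0.142857, 0.142857, 0.142857 (working shown to 6 dp, full precision carried).
D = 0.428571² + 0.142857² + 0.142857² + 0.142857² + 0.142857² = 0.183673 + 0.020408 + 0.020408 + 0.020408 + 0.020408 = 0.265306.
So 1 − D = 0.734694, i.e. 0.7347 to 4 decimal places.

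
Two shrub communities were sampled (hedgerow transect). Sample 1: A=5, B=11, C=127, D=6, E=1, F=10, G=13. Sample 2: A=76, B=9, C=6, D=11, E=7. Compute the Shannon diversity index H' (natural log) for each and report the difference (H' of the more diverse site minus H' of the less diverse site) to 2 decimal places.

0.01

Sample 1: N=173, proportions 0.0289, 0.06358, 0.7341, 0.03468, 0.00578, 0.0578, 0.07514, giving H' = 1.01019 (working shown to 5 dp, full precision carried).
Sample 2: N=109, proportions 0.69725, 0.08257, 0.05505, 0.10092, 0.06422, giving H' = 1.02475.
Difference = |1.01019 − 1.02475| = 0.01456, i.e. 0.01 to 2 decimal places.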